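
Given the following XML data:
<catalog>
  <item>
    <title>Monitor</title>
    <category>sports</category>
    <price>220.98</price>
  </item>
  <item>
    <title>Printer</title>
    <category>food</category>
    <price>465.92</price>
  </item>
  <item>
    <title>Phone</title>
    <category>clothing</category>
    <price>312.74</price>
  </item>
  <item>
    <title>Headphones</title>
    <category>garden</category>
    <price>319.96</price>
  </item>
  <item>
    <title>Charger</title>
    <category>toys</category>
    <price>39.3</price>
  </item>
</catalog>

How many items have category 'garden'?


Scanning <item> elements for <category>garden</category>:
  Item 4: Headphones -> MATCH
Count: 1

ANSWER: 1


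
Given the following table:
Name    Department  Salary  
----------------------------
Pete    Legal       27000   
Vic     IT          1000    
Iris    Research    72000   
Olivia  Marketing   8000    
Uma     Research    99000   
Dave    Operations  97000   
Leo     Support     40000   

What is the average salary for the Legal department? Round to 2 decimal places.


Legal department members:
  Pete: 27000
Sum = 27000
Count = 1
Average = 27000 / 1 = 27000.00

ANSWER: 27000.00


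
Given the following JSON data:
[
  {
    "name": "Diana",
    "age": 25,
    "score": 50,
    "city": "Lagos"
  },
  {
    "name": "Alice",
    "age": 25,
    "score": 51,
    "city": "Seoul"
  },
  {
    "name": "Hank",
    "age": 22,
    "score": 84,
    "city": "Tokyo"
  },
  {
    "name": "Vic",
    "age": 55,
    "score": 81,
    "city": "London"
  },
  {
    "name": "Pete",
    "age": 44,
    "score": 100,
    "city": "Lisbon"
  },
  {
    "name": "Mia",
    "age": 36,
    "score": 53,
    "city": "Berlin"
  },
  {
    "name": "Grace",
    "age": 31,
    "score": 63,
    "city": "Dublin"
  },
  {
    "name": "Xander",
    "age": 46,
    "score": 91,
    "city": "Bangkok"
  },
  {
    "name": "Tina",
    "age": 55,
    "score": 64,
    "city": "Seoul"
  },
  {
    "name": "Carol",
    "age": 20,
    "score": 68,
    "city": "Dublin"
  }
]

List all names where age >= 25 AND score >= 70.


Checking both conditions:
  Diana (age=25, score=50) -> no
  Alice (age=25, score=51) -> no
  Hank (age=22, score=84) -> no
  Vic (age=55, score=81) -> YES
  Pete (age=44, score=100) -> YES
  Mia (age=36, score=53) -> no
  Grace (age=31, score=63) -> no
  Xander (age=46, score=91) -> YES
  Tina (age=55, score=64) -> no
  Carol (age=20, score=68) -> no


ANSWER: Vic, Pete, Xander


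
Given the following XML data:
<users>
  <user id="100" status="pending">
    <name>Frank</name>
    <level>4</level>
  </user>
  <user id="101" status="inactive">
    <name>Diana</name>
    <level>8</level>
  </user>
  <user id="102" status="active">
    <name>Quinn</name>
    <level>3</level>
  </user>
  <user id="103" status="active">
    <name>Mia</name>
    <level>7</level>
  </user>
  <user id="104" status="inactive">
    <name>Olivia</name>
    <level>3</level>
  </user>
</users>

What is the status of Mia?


Finding user with name = Mia
user id="103" status="active"

ANSWER: active


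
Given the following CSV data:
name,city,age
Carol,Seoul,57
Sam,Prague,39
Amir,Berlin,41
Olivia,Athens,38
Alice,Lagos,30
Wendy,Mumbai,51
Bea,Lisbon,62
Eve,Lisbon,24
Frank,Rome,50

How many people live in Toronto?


Scanning city column for 'Toronto':
Total matches: 0

ANSWER: 0


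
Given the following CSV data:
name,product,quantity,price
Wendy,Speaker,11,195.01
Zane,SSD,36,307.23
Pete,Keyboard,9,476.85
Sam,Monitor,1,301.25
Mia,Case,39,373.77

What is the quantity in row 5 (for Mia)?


Row 5: Mia
Column 'quantity' = 39

ANSWER: 39


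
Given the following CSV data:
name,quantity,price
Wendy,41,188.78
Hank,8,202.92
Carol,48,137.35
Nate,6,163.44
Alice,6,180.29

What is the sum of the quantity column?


Values in 'quantity' column:
  Row 1: 41
  Row 2: 8
  Row 3: 48
  Row 4: 6
  Row 5: 6
Sum = 41 + 8 + 48 + 6 + 6 = 109

ANSWER: 109


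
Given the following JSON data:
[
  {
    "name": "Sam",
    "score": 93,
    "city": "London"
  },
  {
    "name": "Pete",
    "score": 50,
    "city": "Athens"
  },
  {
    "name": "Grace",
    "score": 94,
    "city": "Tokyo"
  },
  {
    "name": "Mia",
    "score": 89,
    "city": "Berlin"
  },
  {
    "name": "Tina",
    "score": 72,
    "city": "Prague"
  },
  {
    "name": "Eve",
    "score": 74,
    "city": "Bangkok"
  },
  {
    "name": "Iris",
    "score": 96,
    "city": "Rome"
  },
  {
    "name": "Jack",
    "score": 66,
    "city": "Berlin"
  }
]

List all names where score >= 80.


Filtering records where score >= 80:
  Sam (score=93) -> YES
  Pete (score=50) -> no
  Grace (score=94) -> YES
  Mia (score=89) -> YES
  Tina (score=72) -> no
  Eve (score=74) -> no
  Iris (score=96) -> YES
  Jack (score=66) -> no


ANSWER: Sam, Grace, Mia, Iris


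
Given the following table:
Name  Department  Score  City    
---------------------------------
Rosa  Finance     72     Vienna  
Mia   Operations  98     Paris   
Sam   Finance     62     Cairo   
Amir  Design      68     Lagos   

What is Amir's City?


Row 4: Amir
City = Lagos

ANSWER: Lagos


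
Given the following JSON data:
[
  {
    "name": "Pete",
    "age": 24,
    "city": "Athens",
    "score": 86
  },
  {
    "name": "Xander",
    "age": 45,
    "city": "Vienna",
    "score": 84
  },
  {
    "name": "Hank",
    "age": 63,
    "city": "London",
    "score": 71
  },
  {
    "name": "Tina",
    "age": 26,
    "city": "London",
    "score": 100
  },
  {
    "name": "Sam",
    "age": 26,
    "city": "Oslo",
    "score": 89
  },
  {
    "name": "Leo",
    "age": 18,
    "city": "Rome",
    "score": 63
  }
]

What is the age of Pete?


Looking up record where name = Pete
Record index: 0
Field 'age' = 24

ANSWER: 24


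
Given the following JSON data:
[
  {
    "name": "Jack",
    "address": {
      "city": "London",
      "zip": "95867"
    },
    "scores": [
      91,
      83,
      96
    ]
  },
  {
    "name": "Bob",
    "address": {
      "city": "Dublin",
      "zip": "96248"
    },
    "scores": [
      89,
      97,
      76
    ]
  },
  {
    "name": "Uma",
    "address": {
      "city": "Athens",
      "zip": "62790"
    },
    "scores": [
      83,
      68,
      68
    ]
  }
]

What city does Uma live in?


Path: records[2].address.city
Value: Athens

ANSWER: Athens


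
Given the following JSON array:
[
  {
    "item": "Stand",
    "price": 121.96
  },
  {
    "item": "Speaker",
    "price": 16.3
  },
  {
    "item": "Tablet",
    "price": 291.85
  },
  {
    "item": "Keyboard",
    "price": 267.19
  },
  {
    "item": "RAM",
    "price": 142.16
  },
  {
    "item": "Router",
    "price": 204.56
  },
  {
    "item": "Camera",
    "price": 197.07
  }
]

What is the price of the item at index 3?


Array index 3 -> Keyboard
price = 267.19

ANSWER: 267.19


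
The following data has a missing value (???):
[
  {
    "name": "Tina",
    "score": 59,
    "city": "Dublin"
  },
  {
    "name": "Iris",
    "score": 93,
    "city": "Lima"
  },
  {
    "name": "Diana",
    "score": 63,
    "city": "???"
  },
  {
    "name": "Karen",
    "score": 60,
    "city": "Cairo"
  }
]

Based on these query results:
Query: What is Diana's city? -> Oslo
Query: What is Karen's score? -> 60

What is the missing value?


The missing value is Diana's city
From query: Diana's city = Oslo

ANSWER: Oslo


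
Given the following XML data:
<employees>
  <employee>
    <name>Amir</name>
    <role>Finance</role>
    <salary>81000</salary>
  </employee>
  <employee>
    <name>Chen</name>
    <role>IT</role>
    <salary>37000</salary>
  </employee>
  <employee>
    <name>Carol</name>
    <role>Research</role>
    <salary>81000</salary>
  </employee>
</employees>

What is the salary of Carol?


Searching for <employee> with <name>Carol</name>
Found at position 3
<salary>81000</salary>

ANSWER: 81000


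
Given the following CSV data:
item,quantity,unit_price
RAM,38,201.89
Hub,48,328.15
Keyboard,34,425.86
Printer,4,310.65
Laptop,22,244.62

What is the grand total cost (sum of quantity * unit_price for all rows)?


Computing row totals:
  RAM: 38 * 201.89 = 7671.82
  Hub: 48 * 328.15 = 15751.2
  Keyboard: 34 * 425.86 = 14479.24
  Printer: 4 * 310.65 = 1242.6
  Laptop: 22 * 244.62 = 5381.64
Grand total = 7671.82 + 15751.2 + 14479.24 + 1242.6 + 5381.64 = 44526.5

ANSWER: 44526.5


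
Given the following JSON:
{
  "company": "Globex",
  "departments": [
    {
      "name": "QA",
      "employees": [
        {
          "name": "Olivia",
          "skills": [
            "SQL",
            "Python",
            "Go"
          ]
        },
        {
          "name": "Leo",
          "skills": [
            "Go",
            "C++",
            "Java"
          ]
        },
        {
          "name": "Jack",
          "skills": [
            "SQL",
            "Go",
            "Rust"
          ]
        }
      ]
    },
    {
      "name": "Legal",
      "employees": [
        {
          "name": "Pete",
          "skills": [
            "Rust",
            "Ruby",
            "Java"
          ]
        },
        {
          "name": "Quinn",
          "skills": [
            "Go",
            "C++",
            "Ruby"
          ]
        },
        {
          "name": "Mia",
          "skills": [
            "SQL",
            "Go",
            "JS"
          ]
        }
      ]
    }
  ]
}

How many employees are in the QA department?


Path: departments[0].employees
Count: 3

ANSWER: 3


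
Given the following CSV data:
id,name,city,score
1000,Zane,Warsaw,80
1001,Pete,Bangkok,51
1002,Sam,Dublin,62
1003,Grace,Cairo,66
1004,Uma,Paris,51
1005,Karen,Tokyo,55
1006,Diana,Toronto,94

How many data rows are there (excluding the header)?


Counting rows (excluding header):
Header: id,name,city,score
Data rows: 7

ANSWER: 7


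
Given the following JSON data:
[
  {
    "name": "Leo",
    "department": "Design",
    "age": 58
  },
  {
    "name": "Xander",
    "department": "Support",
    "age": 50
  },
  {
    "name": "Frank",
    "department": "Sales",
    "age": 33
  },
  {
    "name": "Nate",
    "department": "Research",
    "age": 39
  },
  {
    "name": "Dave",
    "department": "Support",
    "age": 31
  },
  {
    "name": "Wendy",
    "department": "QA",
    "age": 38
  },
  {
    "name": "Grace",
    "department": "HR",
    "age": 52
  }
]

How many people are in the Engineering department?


Scanning records for department = Engineering
  No matches found
Count: 0

ANSWER: 0


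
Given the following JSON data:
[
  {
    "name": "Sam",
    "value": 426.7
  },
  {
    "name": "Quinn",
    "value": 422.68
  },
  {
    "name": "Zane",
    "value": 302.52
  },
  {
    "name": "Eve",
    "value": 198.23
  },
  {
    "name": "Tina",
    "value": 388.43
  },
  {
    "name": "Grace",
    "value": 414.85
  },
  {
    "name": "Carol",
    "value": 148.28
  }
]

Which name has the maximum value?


Comparing values:
  Sam: 426.7
  Quinn: 422.68
  Zane: 302.52
  Eve: 198.23
  Tina: 388.43
  Grace: 414.85
  Carol: 148.28
Maximum: Sam (426.7)

ANSWER: Sam


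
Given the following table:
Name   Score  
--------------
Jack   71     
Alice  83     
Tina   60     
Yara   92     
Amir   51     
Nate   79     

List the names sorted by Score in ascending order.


Sorting by Score (ascending):
  Amir: 51
  Tina: 60
  Jack: 71
  Nate: 79
  Alice: 83
  Yara: 92


ANSWER: Amir, Tina, Jack, Nate, Alice, Yara


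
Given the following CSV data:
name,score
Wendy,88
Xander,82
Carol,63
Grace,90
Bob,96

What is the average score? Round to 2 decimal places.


Scores: 88, 82, 63, 90, 96
Sum = 419
Count = 5
Average = 419 / 5 = 83.80

ANSWER: 83.80


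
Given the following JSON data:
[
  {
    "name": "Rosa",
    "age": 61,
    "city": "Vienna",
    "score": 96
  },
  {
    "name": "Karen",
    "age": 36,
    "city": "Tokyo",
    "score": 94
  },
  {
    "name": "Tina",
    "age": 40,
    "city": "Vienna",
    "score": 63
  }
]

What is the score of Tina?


Looking up record where name = Tina
Record index: 2
Field 'score' = 63

ANSWER: 63


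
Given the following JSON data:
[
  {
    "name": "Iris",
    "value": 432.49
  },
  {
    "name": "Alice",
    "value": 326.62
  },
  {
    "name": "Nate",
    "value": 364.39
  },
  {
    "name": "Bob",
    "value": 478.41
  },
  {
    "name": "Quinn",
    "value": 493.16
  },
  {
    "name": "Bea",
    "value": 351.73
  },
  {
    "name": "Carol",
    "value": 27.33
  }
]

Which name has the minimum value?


Comparing values:
  Iris: 432.49
  Alice: 326.62
  Nate: 364.39
  Bob: 478.41
  Quinn: 493.16
  Bea: 351.73
  Carol: 27.33
Minimum: Carol (27.33)

ANSWER: Carol


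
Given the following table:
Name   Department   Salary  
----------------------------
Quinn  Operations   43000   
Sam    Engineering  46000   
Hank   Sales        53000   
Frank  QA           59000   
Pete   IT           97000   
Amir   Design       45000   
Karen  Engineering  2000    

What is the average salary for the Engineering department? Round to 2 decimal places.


Engineering department members:
  Sam: 46000
  Karen: 2000
Sum = 48000
Count = 2
Average = 48000 / 2 = 24000.00

ANSWER: 24000.00


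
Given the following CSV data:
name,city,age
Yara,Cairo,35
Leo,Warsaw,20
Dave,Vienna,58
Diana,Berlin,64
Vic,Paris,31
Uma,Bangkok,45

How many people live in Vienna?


Scanning city column for 'Vienna':
  Row 3: Dave -> MATCH
Total matches: 1

ANSWER: 1


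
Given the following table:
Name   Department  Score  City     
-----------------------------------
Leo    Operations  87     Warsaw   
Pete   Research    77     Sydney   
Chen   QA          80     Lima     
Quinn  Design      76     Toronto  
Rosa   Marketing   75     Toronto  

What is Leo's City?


Row 1: Leo
City = Warsaw

ANSWER: Warsaw


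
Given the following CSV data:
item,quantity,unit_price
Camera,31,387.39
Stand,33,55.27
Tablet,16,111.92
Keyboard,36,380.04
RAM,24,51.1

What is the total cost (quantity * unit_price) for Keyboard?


Row: Keyboard
quantity = 36
unit_price = 380.04
total = 36 * 380.04 = 13681.44

ANSWER: 13681.44


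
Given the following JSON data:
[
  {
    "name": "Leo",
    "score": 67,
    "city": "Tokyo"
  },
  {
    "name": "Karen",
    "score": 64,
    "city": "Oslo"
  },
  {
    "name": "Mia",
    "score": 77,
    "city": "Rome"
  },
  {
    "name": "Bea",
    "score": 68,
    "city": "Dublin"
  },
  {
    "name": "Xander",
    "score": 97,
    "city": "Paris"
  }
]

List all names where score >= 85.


Filtering records where score >= 85:
  Leo (score=67) -> no
  Karen (score=64) -> no
  Mia (score=77) -> no
  Bea (score=68) -> no
  Xander (score=97) -> YES


ANSWER: Xander


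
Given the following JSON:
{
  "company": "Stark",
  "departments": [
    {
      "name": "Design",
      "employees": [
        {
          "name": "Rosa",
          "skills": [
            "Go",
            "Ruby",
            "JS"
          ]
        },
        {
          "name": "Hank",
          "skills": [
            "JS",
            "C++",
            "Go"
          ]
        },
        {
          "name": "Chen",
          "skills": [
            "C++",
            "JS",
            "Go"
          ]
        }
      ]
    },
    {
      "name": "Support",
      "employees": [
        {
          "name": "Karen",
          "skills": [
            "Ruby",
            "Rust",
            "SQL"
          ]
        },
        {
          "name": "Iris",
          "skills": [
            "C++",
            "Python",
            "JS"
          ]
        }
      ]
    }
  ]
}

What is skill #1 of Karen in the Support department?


Path: departments[1].employees[0].skills[0]
Value: Ruby

ANSWER: Ruby


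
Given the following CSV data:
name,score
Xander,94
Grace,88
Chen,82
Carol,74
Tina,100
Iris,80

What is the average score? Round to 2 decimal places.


Scores: 94, 88, 82, 74, 100, 80
Sum = 518
Count = 6
Average = 518 / 6 = 86.33

ANSWER: 86.33


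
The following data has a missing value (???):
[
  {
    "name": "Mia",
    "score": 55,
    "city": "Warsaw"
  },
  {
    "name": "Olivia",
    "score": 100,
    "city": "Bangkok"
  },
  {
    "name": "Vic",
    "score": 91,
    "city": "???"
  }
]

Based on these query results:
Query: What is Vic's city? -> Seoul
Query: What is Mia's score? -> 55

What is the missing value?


The missing value is Vic's city
From query: Vic's city = Seoul

ANSWER: Seoul


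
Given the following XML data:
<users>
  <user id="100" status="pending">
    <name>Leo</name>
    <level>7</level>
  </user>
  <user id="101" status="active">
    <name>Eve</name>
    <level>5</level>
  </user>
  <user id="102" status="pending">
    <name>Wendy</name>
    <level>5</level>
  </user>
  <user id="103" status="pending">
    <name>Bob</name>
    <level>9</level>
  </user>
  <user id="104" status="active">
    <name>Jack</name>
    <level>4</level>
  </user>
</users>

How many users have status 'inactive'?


Counting users with status='inactive':
Count: 0

ANSWER: 0


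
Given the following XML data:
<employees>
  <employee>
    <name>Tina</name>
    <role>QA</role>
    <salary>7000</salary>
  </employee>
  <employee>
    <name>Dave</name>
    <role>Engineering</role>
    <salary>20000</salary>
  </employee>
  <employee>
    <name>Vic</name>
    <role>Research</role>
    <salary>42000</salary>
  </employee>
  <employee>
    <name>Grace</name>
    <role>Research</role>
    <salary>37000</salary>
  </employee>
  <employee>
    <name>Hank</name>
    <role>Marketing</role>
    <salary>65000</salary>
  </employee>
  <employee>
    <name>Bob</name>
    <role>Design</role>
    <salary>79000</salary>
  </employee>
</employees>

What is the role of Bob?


Searching for <employee> with <name>Bob</name>
Found at position 6
<role>Design</role>

ANSWER: Design


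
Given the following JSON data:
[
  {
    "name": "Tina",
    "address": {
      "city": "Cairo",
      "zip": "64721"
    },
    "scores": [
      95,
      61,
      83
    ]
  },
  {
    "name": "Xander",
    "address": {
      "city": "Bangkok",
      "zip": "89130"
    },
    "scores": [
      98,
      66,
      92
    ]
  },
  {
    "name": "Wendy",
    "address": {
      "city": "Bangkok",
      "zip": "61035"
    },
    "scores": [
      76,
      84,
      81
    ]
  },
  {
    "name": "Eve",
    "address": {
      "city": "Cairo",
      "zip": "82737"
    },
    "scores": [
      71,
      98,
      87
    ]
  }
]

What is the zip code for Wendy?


Path: records[2].address.zip
Value: 61035

ANSWER: 61035


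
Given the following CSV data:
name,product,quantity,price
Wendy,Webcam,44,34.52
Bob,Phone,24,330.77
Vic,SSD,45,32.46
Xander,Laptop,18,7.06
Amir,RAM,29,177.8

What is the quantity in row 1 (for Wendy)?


Row 1: Wendy
Column 'quantity' = 44

ANSWER: 44


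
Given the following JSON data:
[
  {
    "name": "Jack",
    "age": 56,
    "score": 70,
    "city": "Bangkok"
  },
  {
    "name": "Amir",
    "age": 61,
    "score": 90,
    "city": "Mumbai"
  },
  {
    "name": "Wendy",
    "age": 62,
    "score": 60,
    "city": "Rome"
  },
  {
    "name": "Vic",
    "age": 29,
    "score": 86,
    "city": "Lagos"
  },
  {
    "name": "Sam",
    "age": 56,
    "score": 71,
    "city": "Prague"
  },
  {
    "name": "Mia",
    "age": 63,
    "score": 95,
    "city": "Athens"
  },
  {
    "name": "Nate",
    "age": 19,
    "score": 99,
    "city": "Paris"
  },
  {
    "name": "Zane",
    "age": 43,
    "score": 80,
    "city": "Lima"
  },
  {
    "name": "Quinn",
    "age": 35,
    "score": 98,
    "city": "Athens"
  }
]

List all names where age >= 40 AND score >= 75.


Checking both conditions:
  Jack (age=56, score=70) -> no
  Amir (age=61, score=90) -> YES
  Wendy (age=62, score=60) -> no
  Vic (age=29, score=86) -> no
  Sam (age=56, score=71) -> no
  Mia (age=63, score=95) -> YES
  Nate (age=19, score=99) -> no
  Zane (age=43, score=80) -> YES
  Quinn (age=35, score=98) -> no


ANSWER: Amir, Mia, Zane


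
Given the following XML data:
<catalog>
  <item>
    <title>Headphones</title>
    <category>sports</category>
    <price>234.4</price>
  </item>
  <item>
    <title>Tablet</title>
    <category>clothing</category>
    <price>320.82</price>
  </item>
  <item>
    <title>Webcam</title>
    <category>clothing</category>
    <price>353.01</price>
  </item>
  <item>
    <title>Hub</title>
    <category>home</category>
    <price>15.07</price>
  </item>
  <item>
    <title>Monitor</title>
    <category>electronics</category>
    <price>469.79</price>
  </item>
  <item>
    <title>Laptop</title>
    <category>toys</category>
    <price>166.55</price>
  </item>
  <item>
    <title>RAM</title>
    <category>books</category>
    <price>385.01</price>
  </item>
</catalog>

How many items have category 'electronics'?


Scanning <item> elements for <category>electronics</category>:
  Item 5: Monitor -> MATCH
Count: 1

ANSWER: 1


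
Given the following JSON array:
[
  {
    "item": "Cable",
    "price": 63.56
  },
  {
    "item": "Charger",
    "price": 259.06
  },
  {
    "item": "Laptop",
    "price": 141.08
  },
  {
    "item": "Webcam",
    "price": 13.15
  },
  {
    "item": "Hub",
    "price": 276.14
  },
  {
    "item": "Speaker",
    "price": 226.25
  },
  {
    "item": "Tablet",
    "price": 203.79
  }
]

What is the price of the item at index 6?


Array index 6 -> Tablet
price = 203.79

ANSWER: 203.79


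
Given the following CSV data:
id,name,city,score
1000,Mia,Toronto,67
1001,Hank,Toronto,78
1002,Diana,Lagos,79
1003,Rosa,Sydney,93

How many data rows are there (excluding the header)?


Counting rows (excluding header):
Header: id,name,city,score
Data rows: 4

ANSWER: 4


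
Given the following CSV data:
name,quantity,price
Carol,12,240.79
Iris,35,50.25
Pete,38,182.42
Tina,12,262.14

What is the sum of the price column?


Values in 'price' column:
  Row 1: 240.79
  Row 2: 50.25
  Row 3: 182.42
  Row 4: 262.14
Sum = 240.79 + 50.25 + 182.42 + 262.14 = 735.6

ANSWER: 735.6


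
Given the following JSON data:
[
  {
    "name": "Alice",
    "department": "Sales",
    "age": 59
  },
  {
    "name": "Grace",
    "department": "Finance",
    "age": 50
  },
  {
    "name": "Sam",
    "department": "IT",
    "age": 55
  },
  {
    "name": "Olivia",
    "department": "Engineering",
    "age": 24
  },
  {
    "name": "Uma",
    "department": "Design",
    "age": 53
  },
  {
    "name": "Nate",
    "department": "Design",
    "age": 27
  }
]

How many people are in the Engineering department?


Scanning records for department = Engineering
  Record 3: Olivia
Count: 1

ANSWER: 1


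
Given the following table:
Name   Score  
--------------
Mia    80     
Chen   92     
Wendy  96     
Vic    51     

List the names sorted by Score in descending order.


Sorting by Score (descending):
  Wendy: 96
  Chen: 92
  Mia: 80
  Vic: 51


ANSWER: Wendy, Chen, Mia, Vic


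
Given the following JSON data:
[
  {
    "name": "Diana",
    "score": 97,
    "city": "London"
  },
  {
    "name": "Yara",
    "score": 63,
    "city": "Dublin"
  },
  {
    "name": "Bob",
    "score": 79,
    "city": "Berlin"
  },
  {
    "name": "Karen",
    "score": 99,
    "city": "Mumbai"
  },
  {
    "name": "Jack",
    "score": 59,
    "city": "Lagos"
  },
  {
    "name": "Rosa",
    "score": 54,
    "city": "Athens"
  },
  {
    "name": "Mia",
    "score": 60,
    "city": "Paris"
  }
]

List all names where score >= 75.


Filtering records where score >= 75:
  Diana (score=97) -> YES
  Yara (score=63) -> no
  Bob (score=79) -> YES
  Karen (score=99) -> YES
  Jack (score=59) -> no
  Rosa (score=54) -> no
  Mia (score=60) -> no


ANSWER: Diana, Bob, Karen


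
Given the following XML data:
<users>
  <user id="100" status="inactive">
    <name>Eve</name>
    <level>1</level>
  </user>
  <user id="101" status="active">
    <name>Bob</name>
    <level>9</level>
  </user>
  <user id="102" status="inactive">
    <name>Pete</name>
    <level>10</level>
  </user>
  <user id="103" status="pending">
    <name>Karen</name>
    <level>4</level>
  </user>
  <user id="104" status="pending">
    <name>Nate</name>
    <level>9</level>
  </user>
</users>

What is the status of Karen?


Finding user with name = Karen
user id="103" status="pending"

ANSWER: pending


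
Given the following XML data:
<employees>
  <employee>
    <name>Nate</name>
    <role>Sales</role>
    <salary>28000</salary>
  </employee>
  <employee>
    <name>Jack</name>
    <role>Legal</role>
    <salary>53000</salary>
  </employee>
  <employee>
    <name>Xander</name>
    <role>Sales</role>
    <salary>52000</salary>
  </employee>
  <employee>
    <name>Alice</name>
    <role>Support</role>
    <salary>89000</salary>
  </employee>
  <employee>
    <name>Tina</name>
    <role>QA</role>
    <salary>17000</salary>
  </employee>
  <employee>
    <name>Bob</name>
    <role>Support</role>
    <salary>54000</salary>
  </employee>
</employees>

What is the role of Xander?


Searching for <employee> with <name>Xander</name>
Found at position 3
<role>Sales</role>

ANSWER: Sales


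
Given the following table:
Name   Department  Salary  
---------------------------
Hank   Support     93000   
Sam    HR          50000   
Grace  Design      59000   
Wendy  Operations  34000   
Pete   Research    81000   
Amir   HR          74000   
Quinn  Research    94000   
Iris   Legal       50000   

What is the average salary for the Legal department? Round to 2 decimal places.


Legal department members:
  Iris: 50000
Sum = 50000
Count = 1
Average = 50000 / 1 = 50000.00

ANSWER: 50000.00


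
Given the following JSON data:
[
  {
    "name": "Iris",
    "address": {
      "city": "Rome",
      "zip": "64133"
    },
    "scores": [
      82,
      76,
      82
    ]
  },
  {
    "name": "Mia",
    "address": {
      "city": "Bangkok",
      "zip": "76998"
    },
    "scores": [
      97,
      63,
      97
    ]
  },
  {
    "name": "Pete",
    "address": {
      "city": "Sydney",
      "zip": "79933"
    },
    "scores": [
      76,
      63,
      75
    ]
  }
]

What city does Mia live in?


Path: records[1].address.city
Value: Bangkok

ANSWER: Bangkok


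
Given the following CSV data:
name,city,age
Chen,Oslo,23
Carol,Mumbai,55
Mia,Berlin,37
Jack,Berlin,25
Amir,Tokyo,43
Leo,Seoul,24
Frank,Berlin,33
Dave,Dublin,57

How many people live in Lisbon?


Scanning city column for 'Lisbon':
Total matches: 0

ANSWER: 0


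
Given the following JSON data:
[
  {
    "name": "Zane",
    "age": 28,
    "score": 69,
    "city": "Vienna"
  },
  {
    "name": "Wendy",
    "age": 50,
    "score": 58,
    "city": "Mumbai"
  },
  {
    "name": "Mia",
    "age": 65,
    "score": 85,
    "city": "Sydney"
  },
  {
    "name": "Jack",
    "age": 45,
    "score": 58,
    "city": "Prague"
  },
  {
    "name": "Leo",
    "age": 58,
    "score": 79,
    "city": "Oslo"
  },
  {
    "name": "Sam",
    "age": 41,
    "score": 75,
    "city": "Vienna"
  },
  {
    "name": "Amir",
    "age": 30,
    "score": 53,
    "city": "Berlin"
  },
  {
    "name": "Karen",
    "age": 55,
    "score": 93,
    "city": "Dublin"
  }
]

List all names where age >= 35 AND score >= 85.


Checking both conditions:
  Zane (age=28, score=69) -> no
  Wendy (age=50, score=58) -> no
  Mia (age=65, score=85) -> YES
  Jack (age=45, score=58) -> no
  Leo (age=58, score=79) -> no
  Sam (age=41, score=75) -> no
  Amir (age=30, score=53) -> no
  Karen (age=55, score=93) -> YES


ANSWER: Mia, Karen


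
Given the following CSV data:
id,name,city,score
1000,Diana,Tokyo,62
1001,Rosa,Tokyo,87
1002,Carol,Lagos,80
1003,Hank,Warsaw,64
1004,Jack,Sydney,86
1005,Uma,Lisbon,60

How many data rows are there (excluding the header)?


Counting rows (excluding header):
Header: id,name,city,score
Data rows: 6

ANSWER: 6


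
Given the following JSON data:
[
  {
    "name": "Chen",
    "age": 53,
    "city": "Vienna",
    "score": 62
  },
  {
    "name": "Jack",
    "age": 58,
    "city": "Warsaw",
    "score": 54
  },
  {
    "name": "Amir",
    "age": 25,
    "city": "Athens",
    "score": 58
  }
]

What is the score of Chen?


Looking up record where name = Chen
Record index: 0
Field 'score' = 62

ANSWER: 62


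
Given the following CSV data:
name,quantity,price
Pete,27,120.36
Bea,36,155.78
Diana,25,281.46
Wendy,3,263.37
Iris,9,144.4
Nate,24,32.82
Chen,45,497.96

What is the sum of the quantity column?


Values in 'quantity' column:
  Row 1: 27
  Row 2: 36
  Row 3: 25
  Row 4: 3
  Row 5: 9
  Row 6: 24
  Row 7: 45
Sum = 27 + 36 + 25 + 3 + 9 + 24 + 45 = 169

ANSWER: 169


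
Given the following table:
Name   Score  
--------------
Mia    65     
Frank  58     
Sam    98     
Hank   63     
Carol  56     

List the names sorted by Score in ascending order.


Sorting by Score (ascending):
  Carol: 56
  Frank: 58
  Hank: 63
  Mia: 65
  Sam: 98


ANSWER: Carol, Frank, Hank, Mia, Sam


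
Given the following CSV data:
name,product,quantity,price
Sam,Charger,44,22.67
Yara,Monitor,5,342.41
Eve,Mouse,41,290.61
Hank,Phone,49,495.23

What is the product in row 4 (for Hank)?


Row 4: Hank
Column 'product' = Phone

ANSWER: Phone


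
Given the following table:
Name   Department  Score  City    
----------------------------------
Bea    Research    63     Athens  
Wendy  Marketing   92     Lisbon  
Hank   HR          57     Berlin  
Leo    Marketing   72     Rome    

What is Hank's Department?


Row 3: Hank
Department = HR

ANSWER: HR


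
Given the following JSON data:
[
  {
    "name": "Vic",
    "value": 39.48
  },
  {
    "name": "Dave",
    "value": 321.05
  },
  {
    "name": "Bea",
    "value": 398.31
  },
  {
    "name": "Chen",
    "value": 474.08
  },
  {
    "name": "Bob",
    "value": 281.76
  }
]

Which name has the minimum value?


Comparing values:
  Vic: 39.48
  Dave: 321.05
  Bea: 398.31
  Chen: 474.08
  Bob: 281.76
Minimum: Vic (39.48)

ANSWER: Vic


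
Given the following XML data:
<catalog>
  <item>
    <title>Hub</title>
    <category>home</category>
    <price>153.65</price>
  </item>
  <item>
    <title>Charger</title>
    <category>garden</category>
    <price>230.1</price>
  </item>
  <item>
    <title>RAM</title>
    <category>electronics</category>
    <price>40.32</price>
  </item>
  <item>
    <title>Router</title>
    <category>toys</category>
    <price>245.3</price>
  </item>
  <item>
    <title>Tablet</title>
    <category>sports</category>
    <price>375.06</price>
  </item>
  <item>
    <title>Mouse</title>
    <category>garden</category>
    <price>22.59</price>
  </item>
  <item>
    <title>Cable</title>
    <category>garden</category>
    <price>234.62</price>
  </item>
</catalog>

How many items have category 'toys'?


Scanning <item> elements for <category>toys</category>:
  Item 4: Router -> MATCH
Count: 1

ANSWER: 1


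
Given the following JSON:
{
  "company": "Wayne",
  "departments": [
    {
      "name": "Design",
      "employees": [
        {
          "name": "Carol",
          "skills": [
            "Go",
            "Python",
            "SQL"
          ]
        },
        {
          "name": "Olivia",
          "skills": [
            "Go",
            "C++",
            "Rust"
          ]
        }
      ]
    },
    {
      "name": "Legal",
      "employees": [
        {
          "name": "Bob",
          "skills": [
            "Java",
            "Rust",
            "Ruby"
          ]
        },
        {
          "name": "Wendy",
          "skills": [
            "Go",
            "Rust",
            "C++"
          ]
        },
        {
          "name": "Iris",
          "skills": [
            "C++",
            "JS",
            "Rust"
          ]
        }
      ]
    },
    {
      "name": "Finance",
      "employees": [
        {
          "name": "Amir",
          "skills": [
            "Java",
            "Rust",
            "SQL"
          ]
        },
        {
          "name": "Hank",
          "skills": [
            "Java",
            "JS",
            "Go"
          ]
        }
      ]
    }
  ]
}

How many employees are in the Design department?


Path: departments[0].employees
Count: 2

ANSWER: 2


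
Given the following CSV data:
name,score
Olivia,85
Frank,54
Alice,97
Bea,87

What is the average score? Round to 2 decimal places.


Scores: 85, 54, 97, 87
Sum = 323
Count = 4
Average = 323 / 4 = 80.75

ANSWER: 80.75


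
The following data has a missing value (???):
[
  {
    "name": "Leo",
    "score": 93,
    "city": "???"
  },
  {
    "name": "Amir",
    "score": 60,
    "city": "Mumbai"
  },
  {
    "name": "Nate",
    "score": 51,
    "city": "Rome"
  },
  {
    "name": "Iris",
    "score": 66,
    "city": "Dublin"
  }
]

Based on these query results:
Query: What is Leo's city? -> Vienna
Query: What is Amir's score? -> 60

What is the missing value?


The missing value is Leo's city
From query: Leo's city = Vienna

ANSWER: Vienna


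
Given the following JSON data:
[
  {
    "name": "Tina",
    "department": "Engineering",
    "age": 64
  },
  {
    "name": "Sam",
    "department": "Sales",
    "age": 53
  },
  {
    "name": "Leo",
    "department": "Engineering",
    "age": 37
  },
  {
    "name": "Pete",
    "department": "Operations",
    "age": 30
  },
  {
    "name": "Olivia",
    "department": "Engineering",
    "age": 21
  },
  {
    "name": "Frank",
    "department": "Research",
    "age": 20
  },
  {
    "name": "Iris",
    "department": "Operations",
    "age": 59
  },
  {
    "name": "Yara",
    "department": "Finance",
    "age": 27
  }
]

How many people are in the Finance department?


Scanning records for department = Finance
  Record 7: Yara
Count: 1

ANSWER: 1


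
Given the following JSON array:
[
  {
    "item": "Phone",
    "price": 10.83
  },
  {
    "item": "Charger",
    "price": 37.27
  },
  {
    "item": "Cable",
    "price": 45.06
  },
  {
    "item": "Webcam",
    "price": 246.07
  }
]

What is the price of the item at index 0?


Array index 0 -> Phone
price = 10.83

ANSWER: 10.83


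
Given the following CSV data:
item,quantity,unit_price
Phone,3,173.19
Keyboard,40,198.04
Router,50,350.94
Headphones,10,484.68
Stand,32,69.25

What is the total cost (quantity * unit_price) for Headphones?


Row: Headphones
quantity = 10
unit_price = 484.68
total = 10 * 484.68 = 4846.8

ANSWER: 4846.8


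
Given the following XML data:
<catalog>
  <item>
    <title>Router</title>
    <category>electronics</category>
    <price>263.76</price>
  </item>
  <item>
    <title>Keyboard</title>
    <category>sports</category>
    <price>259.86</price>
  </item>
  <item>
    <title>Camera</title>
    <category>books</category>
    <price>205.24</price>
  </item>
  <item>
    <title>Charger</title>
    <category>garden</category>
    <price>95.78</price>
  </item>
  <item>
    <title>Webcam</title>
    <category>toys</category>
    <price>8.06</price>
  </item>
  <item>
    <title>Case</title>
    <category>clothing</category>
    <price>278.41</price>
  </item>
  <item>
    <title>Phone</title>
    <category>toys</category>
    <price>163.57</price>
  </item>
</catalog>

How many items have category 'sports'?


Scanning <item> elements for <category>sports</category>:
  Item 2: Keyboard -> MATCH
Count: 1

ANSWER: 1


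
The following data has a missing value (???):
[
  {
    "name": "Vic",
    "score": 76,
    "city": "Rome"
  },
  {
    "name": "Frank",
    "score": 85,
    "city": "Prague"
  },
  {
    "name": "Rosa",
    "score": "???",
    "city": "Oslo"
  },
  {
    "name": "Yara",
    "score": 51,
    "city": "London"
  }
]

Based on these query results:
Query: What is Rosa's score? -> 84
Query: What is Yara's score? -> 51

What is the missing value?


The missing value is Rosa's score
From query: Rosa's score = 84

ANSWER: 84


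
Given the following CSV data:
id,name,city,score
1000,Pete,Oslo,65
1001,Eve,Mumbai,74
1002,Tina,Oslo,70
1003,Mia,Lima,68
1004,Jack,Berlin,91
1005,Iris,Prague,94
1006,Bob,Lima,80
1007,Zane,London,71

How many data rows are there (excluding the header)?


Counting rows (excluding header):
Header: id,name,city,score
Data rows: 8

ANSWER: 8


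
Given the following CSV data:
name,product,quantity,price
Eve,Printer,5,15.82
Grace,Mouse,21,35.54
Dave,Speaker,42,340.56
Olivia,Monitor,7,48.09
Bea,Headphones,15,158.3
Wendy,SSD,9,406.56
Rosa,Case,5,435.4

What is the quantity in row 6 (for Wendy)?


Row 6: Wendy
Column 'quantity' = 9

ANSWER: 9


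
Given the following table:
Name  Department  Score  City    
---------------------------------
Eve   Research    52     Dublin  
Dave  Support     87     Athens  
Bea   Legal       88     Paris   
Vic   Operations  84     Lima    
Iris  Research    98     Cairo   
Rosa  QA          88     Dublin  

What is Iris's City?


Row 5: Iris
City = Cairo

ANSWER: Cairo


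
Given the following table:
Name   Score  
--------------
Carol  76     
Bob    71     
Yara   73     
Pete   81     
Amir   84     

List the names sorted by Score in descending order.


Sorting by Score (descending):
  Amir: 84
  Pete: 81
  Carol: 76
  Yara: 73
  Bob: 71


ANSWER: Amir, Pete, Carol, Yara, Bob


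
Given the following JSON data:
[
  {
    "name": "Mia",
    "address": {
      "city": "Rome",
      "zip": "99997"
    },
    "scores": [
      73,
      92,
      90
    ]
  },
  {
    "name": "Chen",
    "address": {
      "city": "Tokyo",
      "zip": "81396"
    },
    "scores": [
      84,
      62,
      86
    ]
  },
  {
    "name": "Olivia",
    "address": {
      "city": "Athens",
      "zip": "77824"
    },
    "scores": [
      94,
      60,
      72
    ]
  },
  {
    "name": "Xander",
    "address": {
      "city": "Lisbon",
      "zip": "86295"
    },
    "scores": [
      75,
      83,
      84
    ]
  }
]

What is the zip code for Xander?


Path: records[3].address.zip
Value: 86295

ANSWER: 86295


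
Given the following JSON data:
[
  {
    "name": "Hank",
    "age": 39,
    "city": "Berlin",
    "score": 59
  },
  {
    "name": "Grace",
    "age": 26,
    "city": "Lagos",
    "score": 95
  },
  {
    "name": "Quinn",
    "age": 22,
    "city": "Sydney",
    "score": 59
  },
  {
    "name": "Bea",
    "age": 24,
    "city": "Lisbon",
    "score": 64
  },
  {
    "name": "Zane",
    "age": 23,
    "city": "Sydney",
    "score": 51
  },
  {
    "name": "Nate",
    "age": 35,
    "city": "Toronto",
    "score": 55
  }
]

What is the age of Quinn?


Looking up record where name = Quinn
Record index: 2
Field 'age' = 22

ANSWER: 22


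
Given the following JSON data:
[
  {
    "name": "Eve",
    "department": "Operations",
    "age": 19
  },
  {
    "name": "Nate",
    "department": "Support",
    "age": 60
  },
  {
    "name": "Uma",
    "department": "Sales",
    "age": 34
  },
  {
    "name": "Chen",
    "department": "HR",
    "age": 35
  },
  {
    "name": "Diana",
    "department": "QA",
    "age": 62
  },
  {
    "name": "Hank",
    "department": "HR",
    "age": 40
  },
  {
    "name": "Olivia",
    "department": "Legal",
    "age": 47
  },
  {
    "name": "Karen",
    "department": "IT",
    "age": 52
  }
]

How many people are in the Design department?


Scanning records for department = Design
  No matches found
Count: 0

ANSWER: 0


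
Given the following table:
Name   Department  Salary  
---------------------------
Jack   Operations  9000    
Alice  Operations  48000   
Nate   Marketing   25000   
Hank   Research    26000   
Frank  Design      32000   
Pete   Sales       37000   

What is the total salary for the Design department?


Design department members:
  Frank: 32000
Total = 32000 = 32000

ANSWER: 32000


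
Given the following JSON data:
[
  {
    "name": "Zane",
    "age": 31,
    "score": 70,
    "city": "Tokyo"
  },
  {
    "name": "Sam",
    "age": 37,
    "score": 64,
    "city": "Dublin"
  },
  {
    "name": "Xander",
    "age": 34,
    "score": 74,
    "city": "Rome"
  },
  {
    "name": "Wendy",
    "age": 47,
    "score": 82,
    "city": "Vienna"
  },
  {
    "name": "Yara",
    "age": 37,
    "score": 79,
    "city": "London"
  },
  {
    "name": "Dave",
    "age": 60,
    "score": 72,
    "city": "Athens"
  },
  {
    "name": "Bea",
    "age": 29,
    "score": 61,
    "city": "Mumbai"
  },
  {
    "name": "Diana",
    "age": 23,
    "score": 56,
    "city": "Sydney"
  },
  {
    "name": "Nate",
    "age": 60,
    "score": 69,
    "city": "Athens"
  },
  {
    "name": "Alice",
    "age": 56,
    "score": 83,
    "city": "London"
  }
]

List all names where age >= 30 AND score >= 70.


Checking both conditions:
  Zane (age=31, score=70) -> YES
  Sam (age=37, score=64) -> no
  Xander (age=34, score=74) -> YES
  Wendy (age=47, score=82) -> YES
  Yara (age=37, score=79) -> YES
  Dave (age=60, score=72) -> YES
  Bea (age=29, score=61) -> no
  Diana (age=23, score=56) -> no
  Nate (age=60, score=69) -> no
  Alice (age=56, score=83) -> YES


ANSWER: Zane, Xander, Wendy, Yara, Dave, Alice
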